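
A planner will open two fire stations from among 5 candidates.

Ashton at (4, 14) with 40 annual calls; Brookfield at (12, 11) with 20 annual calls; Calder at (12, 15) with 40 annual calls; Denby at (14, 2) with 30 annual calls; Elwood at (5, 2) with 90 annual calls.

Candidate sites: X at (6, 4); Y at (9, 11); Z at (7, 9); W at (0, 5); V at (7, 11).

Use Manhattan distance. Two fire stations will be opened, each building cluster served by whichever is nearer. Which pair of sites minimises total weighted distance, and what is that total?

Evaluate every pair (each demand assigned to the nearer of the two):
  {X, Y}: total = 1230
  {X, V}: total = 1270
  {X, Z}: total = 1470
  {Y, W}: total = 1800
  {Y, Z}: total = 1890
  {W, V}: total = 1900
  {Z, V}: total = 1930
  {X, W}: total = 1990
  {Y, V}: total = 1990
  {Z, W}: total = 2040
Best pair: {X, Y} with total 1230.

{X, Y}, total 1230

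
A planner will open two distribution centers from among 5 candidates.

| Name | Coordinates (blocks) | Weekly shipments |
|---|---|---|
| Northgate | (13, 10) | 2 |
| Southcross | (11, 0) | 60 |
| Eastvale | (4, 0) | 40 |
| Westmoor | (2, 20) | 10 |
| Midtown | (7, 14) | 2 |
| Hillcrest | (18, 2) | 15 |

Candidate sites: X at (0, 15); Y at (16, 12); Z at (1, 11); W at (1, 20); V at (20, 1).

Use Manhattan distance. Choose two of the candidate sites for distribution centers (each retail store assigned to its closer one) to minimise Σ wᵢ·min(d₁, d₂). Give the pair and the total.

Evaluate every pair (each demand assigned to the nearer of the two):
  {Z, V}: total = 1349
  {W, V}: total = 1391
  {X, V}: total = 1443
  {Y, V}: total = 1577
  {Y, Z}: total = 1888
  {X, Y}: total = 2056
  {Y, W}: total = 2162
  {Z, W}: total = 2264
  {X, Z}: total = 2322
  {X, W}: total = 2847
Best pair: {Z, V} with total 1349.

{Z, V}, total 1349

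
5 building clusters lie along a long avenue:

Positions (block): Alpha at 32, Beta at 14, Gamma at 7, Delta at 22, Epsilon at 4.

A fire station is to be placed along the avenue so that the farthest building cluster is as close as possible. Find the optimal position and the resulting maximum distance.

The 1-center on a line is the midpoint of the two extreme points: leftmost at 4, rightmost at 32.
Optimal location = (4 + 32)/2 = 18; maximum distance = (32 − 4)/2 = 14.

location 18, max distance 14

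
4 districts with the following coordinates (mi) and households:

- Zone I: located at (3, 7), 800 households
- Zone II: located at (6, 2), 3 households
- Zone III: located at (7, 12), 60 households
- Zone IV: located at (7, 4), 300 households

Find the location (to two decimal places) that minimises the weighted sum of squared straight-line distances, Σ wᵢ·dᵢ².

The minimiser of Σwᵢ‖p−pᵢ‖² is the weighted centroid p* = (Σwᵢpᵢ)/(Σwᵢ).
Σwᵢ = 1163.
Σwᵢxᵢ = 800·3 + 3·6 + 60·7 + 300·7 = 4938.
Σwᵢyᵢ = 800·7 + 3·2 + 60·12 + 300·4 = 7526.
x* = 4938/1163 = 4.25, y* = 7526/1163 = 6.47.

(4.25, 6.47)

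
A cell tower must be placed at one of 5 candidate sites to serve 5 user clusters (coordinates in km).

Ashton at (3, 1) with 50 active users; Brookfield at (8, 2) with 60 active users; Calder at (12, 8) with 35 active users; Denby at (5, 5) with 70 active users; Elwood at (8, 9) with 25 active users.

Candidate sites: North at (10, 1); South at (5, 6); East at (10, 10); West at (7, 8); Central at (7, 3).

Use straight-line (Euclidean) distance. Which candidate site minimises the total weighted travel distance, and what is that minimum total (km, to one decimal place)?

Total weighted distance at each candidate:
  North (10, 1): total = 1393.3
  South (5, 6): total = 1000.1
  East (10, 10): total = 1714.7
  West (7, 8): total = 1230.8
  Central (7, 3): total = 906.0
Minimum is at Central with total 906.0 km.

Central, total 906.0 km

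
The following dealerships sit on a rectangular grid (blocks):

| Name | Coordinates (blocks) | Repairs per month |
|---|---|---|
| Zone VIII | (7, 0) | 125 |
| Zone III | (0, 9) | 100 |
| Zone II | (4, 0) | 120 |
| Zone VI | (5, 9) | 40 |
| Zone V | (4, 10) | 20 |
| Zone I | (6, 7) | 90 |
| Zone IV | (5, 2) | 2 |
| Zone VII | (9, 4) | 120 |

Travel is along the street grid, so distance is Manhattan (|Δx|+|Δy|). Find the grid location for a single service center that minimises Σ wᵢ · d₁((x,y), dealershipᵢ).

(6, 4)

Manhattan distance separates: Σwᵢ(|x−xᵢ|+|y−yᵢ|) = Σwᵢ|x−xᵢ| + Σwᵢ|y−yᵢ|, so x and y are optimised independently as 1-D weighted medians.
Total weight W = 617; half = 308.5.
x-coordinate, sorted with cumulative weight:
  x=0 (Zone III, w=100) cum 100
  x=4 (Zone II, w=120) cum 220
  x=4 (Zone V, w=20) cum 240
  x=5 (Zone VI, w=40) cum 280
  x=5 (Zone IV, w=2) cum 282
  x=6 (Zone I, w=90) cum 372  ← median
  x=7 (Zone VIII, w=125) cum 497
  x=9 (Zone VII, w=120) cum 617
⇒ x* = 6
y-coordinate, sorted with cumulative weight:
  y=0 (Zone VIII, w=125) cum 125
  y=0 (Zone II, w=120) cum 245
  y=2 (Zone IV, w=2) cum 247
  y=4 (Zone VII, w=120) cum 367  ← median
  y=7 (Zone I, w=90) cum 457
  y=9 (Zone III, w=100) cum 557
  y=9 (Zone VI, w=40) cum 597
  y=10 (Zone V, w=20) cum 617
⇒ y* = 4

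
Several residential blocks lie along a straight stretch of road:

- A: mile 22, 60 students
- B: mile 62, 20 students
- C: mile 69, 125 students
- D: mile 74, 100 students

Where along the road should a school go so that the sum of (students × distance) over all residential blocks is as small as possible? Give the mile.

For a sum of weighted absolute distances on a line, the optimum is the weighted median (not the mean). Total weight W = 305; half-weight = 152.5.
Sort by position and accumulate weight:
  mile 22 (A, w=60) → cum 60
  mile 62 (B, w=20) → cum 80
  mile 69 (C, w=125) → cum 205  ≥ 152.5 → median here
  mile 74 (D, w=100) → cum 305
Optimal location: mile 69.

x = 69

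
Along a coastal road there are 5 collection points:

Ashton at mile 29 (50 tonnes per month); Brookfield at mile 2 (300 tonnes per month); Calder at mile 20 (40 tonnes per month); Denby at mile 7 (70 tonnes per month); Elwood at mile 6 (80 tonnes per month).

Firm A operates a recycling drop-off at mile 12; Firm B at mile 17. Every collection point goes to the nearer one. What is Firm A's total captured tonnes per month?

The indifferent point is the midpoint (12+17)/2 = 14.5; collection points left of it (closer to Firm A at 12) go to Firm A, those right go to Firm B.
  Brookfield at 2 (w=300) → Firm A
  Elwood at 6 (w=80) → Firm A
  Denby at 7 (w=70) → Firm A
  Calder at 20 (w=40) → Firm B
  Ashton at 29 (w=50) → Firm B
Firm A captures 450; Firm B captures 90.

450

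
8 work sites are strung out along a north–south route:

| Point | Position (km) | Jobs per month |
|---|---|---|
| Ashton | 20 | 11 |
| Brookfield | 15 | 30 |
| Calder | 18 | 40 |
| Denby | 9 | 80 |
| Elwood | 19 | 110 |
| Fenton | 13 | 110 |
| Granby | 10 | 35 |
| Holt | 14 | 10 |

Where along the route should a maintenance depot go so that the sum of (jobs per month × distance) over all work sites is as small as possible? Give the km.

For a sum of weighted absolute distances on a line, the optimum is the weighted median (not the mean). Total weight W = 426; half-weight = 213.
Sort by position and accumulate weight:
  km 9 (Denby, w=80) → cum 80
  km 10 (Granby, w=35) → cum 115
  km 13 (Fenton, w=110) → cum 225  ≥ 213 → median here
  km 14 (Holt, w=10) → cum 235
  km 15 (Brookfield, w=30) → cum 265
  km 18 (Calder, w=40) → cum 305
  km 19 (Elwood, w=110) → cum 415
  km 20 (Ashton, w=11) → cum 426
Optimal location: km 13.

x = 13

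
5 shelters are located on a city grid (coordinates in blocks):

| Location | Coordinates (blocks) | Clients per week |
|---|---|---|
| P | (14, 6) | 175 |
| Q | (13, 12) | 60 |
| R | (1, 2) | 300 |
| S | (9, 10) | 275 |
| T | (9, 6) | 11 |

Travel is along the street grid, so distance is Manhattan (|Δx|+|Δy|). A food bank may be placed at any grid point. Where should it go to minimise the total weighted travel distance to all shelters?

Manhattan distance separates: Σwᵢ(|x−xᵢ|+|y−yᵢ|) = Σwᵢ|x−xᵢ| + Σwᵢ|y−yᵢ|, so x and y are optimised independently as 1-D weighted medians.
Total weight W = 821; half = 410.5.
x-coordinate, sorted with cumulative weight:
  x=1 (R, w=300) cum 300
  x=9 (S, w=275) cum 575  ← median
  x=9 (T, w=11) cum 586
  x=13 (Q, w=60) cum 646
  x=14 (P, w=175) cum 821
⇒ x* = 9
y-coordinate, sorted with cumulative weight:
  y=2 (R, w=300) cum 300
  y=6 (P, w=175) cum 475  ← median
  y=6 (T, w=11) cum 486
  y=10 (S, w=275) cum 761
  y=12 (Q, w=60) cum 821
⇒ y* = 6

(9, 6)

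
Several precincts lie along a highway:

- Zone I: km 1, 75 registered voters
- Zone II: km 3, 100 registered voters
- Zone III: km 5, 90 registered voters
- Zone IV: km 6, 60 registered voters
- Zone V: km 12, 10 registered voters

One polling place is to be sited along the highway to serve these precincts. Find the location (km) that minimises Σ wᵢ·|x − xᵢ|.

x = 3

For a sum of weighted absolute distances on a line, the optimum is the weighted median (not the mean). Total weight W = 335; half-weight = 167.5.
Sort by position and accumulate weight:
  km 1 (Zone I, w=75) → cum 75
  km 3 (Zone II, w=100) → cum 175  ≥ 167.5 → median here
  km 5 (Zone III, w=90) → cum 265
  km 6 (Zone IV, w=60) → cum 325
  km 12 (Zone V, w=10) → cum 335
Optimal location: km 3.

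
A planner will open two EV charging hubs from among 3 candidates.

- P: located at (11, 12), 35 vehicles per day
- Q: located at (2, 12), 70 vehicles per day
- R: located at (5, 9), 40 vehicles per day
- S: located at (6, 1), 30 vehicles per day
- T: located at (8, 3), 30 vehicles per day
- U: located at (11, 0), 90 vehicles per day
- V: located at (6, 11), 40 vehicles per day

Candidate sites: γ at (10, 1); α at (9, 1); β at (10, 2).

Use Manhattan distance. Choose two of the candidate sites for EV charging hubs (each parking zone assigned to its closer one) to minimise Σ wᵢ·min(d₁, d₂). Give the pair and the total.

Evaluate every pair (each demand assigned to the nearer of the two):
  {γ, β}: total = 3035
  {γ, α}: total = 3040
  {α, β}: total = 3095
Best pair: {γ, β} with total 3035.

{γ, β}, total 3035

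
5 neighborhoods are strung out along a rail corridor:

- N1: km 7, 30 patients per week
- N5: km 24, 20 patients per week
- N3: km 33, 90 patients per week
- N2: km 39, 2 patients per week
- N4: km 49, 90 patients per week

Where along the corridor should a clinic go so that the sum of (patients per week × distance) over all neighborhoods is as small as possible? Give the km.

For a sum of weighted absolute distances on a line, the optimum is the weighted median (not the mean). Total weight W = 232; half-weight = 116.
Sort by position and accumulate weight:
  km 7 (N1, w=30) → cum 30
  km 24 (N5, w=20) → cum 50
  km 33 (N3, w=90) → cum 140  ≥ 116 → median here
  km 39 (N2, w=2) → cum 142
  km 49 (N4, w=90) → cum 232
Optimal location: km 33.

x = 33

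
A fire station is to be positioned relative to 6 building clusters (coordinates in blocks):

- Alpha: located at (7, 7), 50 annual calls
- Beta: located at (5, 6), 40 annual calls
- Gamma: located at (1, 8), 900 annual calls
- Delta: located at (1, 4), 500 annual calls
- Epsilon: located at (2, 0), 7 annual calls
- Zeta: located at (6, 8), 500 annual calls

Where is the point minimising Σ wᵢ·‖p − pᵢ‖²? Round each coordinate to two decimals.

(2.49, 6.91)

The minimiser of Σwᵢ‖p−pᵢ‖² is the weighted centroid p* = (Σwᵢpᵢ)/(Σwᵢ).
Σwᵢ = 1997.
Σwᵢxᵢ = 50·7 + 40·5 + 900·1 + 500·1 + 7·2 + 500·6 = 4964.
Σwᵢyᵢ = 50·7 + 40·6 + 900·8 + 500·4 + 7·0 + 500·8 = 13790.
x* = 4964/1997 = 2.49, y* = 13790/1997 = 6.91.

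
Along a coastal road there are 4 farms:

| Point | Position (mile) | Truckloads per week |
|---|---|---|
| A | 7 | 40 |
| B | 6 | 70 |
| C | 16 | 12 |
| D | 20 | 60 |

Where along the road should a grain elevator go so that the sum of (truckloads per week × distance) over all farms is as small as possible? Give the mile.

For a sum of weighted absolute distances on a line, the optimum is the weighted median (not the mean). Total weight W = 182; half-weight = 91.
Sort by position and accumulate weight:
  mile 6 (B, w=70) → cum 70
  mile 7 (A, w=40) → cum 110  ≥ 91 → median here
  mile 16 (C, w=12) → cum 122
  mile 20 (D, w=60) → cum 182
Optimal location: mile 7.

x = 7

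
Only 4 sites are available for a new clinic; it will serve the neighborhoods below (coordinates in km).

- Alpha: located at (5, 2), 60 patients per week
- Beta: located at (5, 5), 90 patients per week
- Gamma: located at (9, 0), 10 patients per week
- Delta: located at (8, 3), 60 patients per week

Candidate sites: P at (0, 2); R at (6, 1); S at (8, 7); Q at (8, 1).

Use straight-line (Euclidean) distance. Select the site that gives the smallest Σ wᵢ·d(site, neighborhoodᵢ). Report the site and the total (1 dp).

R, total 657.3 km

Total weighted distance at each candidate:
  P (0, 2): total = 1400.7
  R (6, 1): total = 657.3
  S (8, 7): total = 985.1
  Q (8, 1): total = 773.9
Minimum is at R with total 657.3 km.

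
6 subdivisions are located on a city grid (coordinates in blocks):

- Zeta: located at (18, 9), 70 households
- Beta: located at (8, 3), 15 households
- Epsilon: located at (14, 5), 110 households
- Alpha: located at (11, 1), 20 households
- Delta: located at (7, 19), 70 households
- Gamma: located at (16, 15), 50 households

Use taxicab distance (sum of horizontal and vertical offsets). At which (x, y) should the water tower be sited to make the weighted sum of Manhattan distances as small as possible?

(14, 9)

Manhattan distance separates: Σwᵢ(|x−xᵢ|+|y−yᵢ|) = Σwᵢ|x−xᵢ| + Σwᵢ|y−yᵢ|, so x and y are optimised independently as 1-D weighted medians.
Total weight W = 335; half = 167.5.
x-coordinate, sorted with cumulative weight:
  x=7 (Delta, w=70) cum 70
  x=8 (Beta, w=15) cum 85
  x=11 (Alpha, w=20) cum 105
  x=14 (Epsilon, w=110) cum 215  ← median
  x=16 (Gamma, w=50) cum 265
  x=18 (Zeta, w=70) cum 335
⇒ x* = 14
y-coordinate, sorted with cumulative weight:
  y=1 (Alpha, w=20) cum 20
  y=3 (Beta, w=15) cum 35
  y=5 (Epsilon, w=110) cum 145
  y=9 (Zeta, w=70) cum 215  ← median
  y=15 (Gamma, w=50) cum 265
  y=19 (Delta, w=70) cum 335
⇒ y* = 9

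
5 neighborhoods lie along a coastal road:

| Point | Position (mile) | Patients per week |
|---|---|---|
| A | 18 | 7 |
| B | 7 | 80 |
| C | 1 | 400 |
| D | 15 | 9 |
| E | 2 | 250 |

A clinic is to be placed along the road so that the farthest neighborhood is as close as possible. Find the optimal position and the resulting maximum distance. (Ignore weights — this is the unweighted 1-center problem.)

location 9.5, max distance 8.5

The 1-center on a line is the midpoint of the two extreme points: leftmost at 1, rightmost at 18.
Optimal location = (1 + 18)/2 = 9.5; maximum distance = (18 − 1)/2 = 8.5.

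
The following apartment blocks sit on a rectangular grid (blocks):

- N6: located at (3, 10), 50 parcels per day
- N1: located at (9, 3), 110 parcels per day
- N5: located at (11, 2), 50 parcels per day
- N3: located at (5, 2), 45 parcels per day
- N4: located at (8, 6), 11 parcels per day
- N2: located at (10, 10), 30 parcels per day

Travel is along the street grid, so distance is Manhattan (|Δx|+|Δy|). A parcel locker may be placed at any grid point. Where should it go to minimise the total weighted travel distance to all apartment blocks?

(9, 3)

Manhattan distance separates: Σwᵢ(|x−xᵢ|+|y−yᵢ|) = Σwᵢ|x−xᵢ| + Σwᵢ|y−yᵢ|, so x and y are optimised independently as 1-D weighted medians.
Total weight W = 296; half = 148.
x-coordinate, sorted with cumulative weight:
  x=3 (N6, w=50) cum 50
  x=5 (N3, w=45) cum 95
  x=8 (N4, w=11) cum 106
  x=9 (N1, w=110) cum 216  ← median
  x=10 (N2, w=30) cum 246
  x=11 (N5, w=50) cum 296
⇒ x* = 9
y-coordinate, sorted with cumulative weight:
  y=2 (N5, w=50) cum 50
  y=2 (N3, w=45) cum 95
  y=3 (N1, w=110) cum 205  ← median
  y=6 (N4, w=11) cum 216
  y=10 (N6, w=50) cum 266
  y=10 (N2, w=30) cum 296
⇒ y* = 3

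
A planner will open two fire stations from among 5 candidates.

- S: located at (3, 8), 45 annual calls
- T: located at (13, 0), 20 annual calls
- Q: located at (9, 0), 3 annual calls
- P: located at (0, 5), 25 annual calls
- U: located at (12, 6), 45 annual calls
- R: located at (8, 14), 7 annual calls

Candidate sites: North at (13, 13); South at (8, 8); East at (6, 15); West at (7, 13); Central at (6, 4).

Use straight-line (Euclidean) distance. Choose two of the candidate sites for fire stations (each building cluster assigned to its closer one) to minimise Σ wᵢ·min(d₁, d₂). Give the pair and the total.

Evaluate every pair (each demand assigned to the nearer of the two):
  {South, Central}: total = 796.6
  {West, Central}: total = 847.8
  {East, Central}: total = 853.6
  {South, West}: total = 862.6
  {South, East}: total = 868.4
  {North, Central}: total = 873.6
  {North, South}: total = 888.4
  {North, West}: total = 1181.5
  {North, East}: total = 1268.9
  {East, West}: total = 1276.7
Best pair: {South, Central} with total 796.6.

{South, Central}, total 796.6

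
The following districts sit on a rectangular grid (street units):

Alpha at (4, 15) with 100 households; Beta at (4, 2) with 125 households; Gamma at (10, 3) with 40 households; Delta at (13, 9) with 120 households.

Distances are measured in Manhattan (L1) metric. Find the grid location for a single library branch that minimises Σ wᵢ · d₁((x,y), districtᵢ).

(4, 9)

Manhattan distance separates: Σwᵢ(|x−xᵢ|+|y−yᵢ|) = Σwᵢ|x−xᵢ| + Σwᵢ|y−yᵢ|, so x and y are optimised independently as 1-D weighted medians.
Total weight W = 385; half = 192.5.
x-coordinate, sorted with cumulative weight:
  x=4 (Alpha, w=100) cum 100
  x=4 (Beta, w=125) cum 225  ← median
  x=10 (Gamma, w=40) cum 265
  x=13 (Delta, w=120) cum 385
⇒ x* = 4
y-coordinate, sorted with cumulative weight:
  y=2 (Beta, w=125) cum 125
  y=3 (Gamma, w=40) cum 165
  y=9 (Delta, w=120) cum 285  ← median
  y=15 (Alpha, w=100) cum 385
⇒ y* = 9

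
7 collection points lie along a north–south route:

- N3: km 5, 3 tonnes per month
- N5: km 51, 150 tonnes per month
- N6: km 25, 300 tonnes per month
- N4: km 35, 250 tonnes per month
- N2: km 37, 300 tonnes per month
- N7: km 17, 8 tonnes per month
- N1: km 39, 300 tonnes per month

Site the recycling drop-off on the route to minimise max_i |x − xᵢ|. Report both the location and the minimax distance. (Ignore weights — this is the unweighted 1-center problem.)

location 28, max distance 23

The 1-center on a line is the midpoint of the two extreme points: leftmost at 5, rightmost at 51.
Optimal location = (5 + 51)/2 = 28; maximum distance = (51 − 5)/2 = 23.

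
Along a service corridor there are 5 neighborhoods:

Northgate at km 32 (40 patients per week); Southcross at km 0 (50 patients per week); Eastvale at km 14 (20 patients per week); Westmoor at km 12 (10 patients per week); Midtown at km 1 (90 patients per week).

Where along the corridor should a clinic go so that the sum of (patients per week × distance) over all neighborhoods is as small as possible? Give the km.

For a sum of weighted absolute distances on a line, the optimum is the weighted median (not the mean). Total weight W = 210; half-weight = 105.
Sort by position and accumulate weight:
  km 0 (Southcross, w=50) → cum 50
  km 1 (Midtown, w=90) → cum 140  ≥ 105 → median here
  km 12 (Westmoor, w=10) → cum 150
  km 14 (Eastvale, w=20) → cum 170
  km 32 (Northgate, w=40) → cum 210
Optimal location: km 1.

x = 1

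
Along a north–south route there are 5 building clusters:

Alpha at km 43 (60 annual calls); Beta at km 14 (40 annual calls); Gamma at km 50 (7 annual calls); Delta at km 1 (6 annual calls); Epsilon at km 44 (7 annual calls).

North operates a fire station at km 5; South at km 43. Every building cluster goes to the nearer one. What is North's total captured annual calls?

The indifferent point is the midpoint (5+43)/2 = 24; building clusters left of it (closer to North at 5) go to North, those right go to South.
  Delta at 1 (w=6) → North
  Beta at 14 (w=40) → North
  Alpha at 43 (w=60) → South
  Epsilon at 44 (w=7) → South
  Gamma at 50 (w=7) → South
North captures 46; South captures 74.

46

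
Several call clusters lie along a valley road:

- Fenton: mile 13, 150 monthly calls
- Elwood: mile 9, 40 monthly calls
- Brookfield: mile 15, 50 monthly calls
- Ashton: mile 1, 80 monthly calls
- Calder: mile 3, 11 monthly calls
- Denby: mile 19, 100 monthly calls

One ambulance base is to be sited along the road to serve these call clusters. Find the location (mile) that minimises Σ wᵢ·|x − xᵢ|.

x = 13

For a sum of weighted absolute distances on a line, the optimum is the weighted median (not the mean). Total weight W = 431; half-weight = 215.5.
Sort by position and accumulate weight:
  mile 1 (Ashton, w=80) → cum 80
  mile 3 (Calder, w=11) → cum 91
  mile 9 (Elwood, w=40) → cum 131
  mile 13 (Fenton, w=150) → cum 281  ≥ 215.5 → median here
  mile 15 (Brookfield, w=50) → cum 331
  mile 19 (Denby, w=100) → cum 431
Optimal location: mile 13.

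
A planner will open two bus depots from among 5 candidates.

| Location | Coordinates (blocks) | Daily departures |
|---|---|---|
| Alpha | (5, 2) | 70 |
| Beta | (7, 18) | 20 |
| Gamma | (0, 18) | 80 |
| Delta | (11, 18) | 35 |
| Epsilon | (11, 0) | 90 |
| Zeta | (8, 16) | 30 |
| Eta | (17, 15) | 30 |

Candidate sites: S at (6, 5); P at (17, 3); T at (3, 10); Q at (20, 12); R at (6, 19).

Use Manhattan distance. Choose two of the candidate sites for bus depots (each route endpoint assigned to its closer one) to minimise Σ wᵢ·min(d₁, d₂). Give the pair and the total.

Evaluate every pair (each demand assigned to the nearer of the two):
  {S, R}: total = 2590
  {P, R}: total = 3040
  {T, R}: total = 3730
  {S, T}: total = 3760
  {P, T}: total = 3880
  {S, Q}: total = 4075
  {S, P}: total = 4270
  {Q, R}: total = 4290
  {T, Q}: total = 4475
  {P, Q}: total = 5365
Best pair: {S, R} with total 2590.

{S, R}, total 2590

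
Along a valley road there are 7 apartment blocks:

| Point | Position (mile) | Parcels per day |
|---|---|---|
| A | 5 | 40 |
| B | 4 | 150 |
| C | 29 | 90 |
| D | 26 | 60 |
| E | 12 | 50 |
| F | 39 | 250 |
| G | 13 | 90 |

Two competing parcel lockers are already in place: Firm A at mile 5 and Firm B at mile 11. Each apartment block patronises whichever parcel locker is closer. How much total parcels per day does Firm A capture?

190

The indifferent point is the midpoint (5+11)/2 = 8; apartment blocks left of it (closer to Firm A at 5) go to Firm A, those right go to Firm B.
  B at 4 (w=150) → Firm A
  A at 5 (w=40) → Firm A
  E at 12 (w=50) → Firm B
  G at 13 (w=90) → Firm B
  D at 26 (w=60) → Firm B
  C at 29 (w=90) → Firm B
  F at 39 (w=250) → Firm B
Firm A captures 190; Firm B captures 540.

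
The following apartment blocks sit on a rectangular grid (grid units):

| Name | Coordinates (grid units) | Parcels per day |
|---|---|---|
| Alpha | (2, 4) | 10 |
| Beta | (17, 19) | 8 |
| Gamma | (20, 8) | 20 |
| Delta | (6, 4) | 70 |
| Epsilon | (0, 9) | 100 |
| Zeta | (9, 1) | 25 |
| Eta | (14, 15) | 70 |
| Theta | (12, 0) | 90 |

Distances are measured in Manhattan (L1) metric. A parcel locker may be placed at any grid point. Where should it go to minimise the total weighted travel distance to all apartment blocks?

Manhattan distance separates: Σwᵢ(|x−xᵢ|+|y−yᵢ|) = Σwᵢ|x−xᵢ| + Σwᵢ|y−yᵢ|, so x and y are optimised independently as 1-D weighted medians.
Total weight W = 393; half = 196.5.
x-coordinate, sorted with cumulative weight:
  x=0 (Epsilon, w=100) cum 100
  x=2 (Alpha, w=10) cum 110
  x=6 (Delta, w=70) cum 180
  x=9 (Zeta, w=25) cum 205  ← median
  x=12 (Theta, w=90) cum 295
  x=14 (Eta, w=70) cum 365
  x=17 (Beta, w=8) cum 373
  x=20 (Gamma, w=20) cum 393
⇒ x* = 9
y-coordinate, sorted with cumulative weight:
  y=0 (Theta, w=90) cum 90
  y=1 (Zeta, w=25) cum 115
  y=4 (Alpha, w=10) cum 125
  y=4 (Delta, w=70) cum 195
  y=8 (Gamma, w=20) cum 215  ← median
  y=9 (Epsilon, w=100) cum 315
  y=15 (Eta, w=70) cum 385
  y=19 (Beta, w=8) cum 393
⇒ y* = 8

(9, 8)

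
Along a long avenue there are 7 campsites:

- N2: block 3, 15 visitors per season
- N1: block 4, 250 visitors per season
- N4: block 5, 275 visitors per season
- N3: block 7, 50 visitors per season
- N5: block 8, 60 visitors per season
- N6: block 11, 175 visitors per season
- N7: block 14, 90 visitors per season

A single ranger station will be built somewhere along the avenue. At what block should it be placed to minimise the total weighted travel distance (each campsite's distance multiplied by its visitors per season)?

For a sum of weighted absolute distances on a line, the optimum is the weighted median (not the mean). Total weight W = 915; half-weight = 457.5.
Sort by position and accumulate weight:
  block 3 (N2, w=15) → cum 15
  block 4 (N1, w=250) → cum 265
  block 5 (N4, w=275) → cum 540  ≥ 457.5 → median here
  block 7 (N3, w=50) → cum 590
  block 8 (N5, w=60) → cum 650
  block 11 (N6, w=175) → cum 825
  block 14 (N7, w=90) → cum 915
Optimal location: block 5.

x = 5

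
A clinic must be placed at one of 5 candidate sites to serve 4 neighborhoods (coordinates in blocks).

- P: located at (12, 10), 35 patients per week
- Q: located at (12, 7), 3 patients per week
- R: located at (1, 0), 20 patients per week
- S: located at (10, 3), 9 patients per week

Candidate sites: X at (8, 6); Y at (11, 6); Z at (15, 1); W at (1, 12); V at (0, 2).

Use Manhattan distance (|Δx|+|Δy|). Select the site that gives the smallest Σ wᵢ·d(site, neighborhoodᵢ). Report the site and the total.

Total weighted distance at each candidate:
  X (8, 6): total = 600
  Y (11, 6): total = 537
  Z (15, 1): total = 810
  W (1, 12): total = 905
  V (0, 2): total = 910
Minimum is at Y with total 537 blocks.

Y, total 537 blocks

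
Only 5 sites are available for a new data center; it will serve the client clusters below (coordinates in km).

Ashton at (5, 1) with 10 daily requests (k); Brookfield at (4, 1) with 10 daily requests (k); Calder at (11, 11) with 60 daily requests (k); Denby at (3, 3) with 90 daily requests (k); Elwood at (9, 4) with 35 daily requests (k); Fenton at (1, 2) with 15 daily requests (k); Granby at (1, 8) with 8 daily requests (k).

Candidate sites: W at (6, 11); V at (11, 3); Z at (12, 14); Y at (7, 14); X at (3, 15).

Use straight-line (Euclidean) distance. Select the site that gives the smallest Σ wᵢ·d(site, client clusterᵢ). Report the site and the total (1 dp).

V, total 1654.5 km

Total weighted distance at each candidate:
  W (6, 11): total = 1739.1
  V (11, 3): total = 1654.5
  Z (12, 14): total = 2479.0
  Y (7, 14): total = 2244.4
  X (3, 15): total = 2592.5
Minimum is at V with total 1654.5 km.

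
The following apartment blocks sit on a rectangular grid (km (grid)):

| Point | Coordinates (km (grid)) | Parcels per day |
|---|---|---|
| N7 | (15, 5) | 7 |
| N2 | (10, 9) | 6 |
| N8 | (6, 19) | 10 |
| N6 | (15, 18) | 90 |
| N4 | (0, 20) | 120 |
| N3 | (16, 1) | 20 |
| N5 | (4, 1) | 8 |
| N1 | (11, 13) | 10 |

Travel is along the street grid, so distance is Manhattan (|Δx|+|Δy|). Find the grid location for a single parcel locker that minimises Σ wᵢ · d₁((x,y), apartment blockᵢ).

(6, 18)

Manhattan distance separates: Σwᵢ(|x−xᵢ|+|y−yᵢ|) = Σwᵢ|x−xᵢ| + Σwᵢ|y−yᵢ|, so x and y are optimised independently as 1-D weighted medians.
Total weight W = 271; half = 135.5.
x-coordinate, sorted with cumulative weight:
  x=0 (N4, w=120) cum 120
  x=4 (N5, w=8) cum 128
  x=6 (N8, w=10) cum 138  ← median
  x=10 (N2, w=6) cum 144
  x=11 (N1, w=10) cum 154
  x=15 (N7, w=7) cum 161
  x=15 (N6, w=90) cum 251
  x=16 (N3, w=20) cum 271
⇒ x* = 6
y-coordinate, sorted with cumulative weight:
  y=1 (N3, w=20) cum 20
  y=1 (N5, w=8) cum 28
  y=5 (N7, w=7) cum 35
  y=9 (N2, w=6) cum 41
  y=13 (N1, w=10) cum 51
  y=18 (N6, w=90) cum 141  ← median
  y=19 (N8, w=10) cum 151
  y=20 (N4, w=120) cum 271
⇒ y* = 18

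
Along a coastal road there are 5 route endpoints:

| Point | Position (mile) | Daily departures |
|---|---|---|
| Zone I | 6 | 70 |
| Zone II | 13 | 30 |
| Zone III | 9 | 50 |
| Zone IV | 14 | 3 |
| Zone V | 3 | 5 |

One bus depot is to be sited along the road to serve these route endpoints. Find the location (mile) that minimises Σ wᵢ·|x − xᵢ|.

For a sum of weighted absolute distances on a line, the optimum is the weighted median (not the mean). Total weight W = 158; half-weight = 79.
Sort by position and accumulate weight:
  mile 3 (Zone V, w=5) → cum 5
  mile 6 (Zone I, w=70) → cum 75
  mile 9 (Zone III, w=50) → cum 125  ≥ 79 → median here
  mile 13 (Zone II, w=30) → cum 155
  mile 14 (Zone IV, w=3) → cum 158
Optimal location: mile 9.

x = 9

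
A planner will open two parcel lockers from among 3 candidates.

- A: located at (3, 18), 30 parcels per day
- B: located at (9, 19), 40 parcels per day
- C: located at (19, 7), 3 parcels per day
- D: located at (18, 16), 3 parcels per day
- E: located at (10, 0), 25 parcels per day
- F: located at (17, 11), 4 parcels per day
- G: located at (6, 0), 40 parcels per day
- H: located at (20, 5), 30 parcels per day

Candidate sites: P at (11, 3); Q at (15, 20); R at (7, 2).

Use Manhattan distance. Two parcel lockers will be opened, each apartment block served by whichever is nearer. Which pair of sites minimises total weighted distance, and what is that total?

{Q, R}, total 1541

Evaluate every pair (each demand assigned to the nearer of the two):
  {Q, R}: total = 1541
  {P, Q}: total = 1551
  {P, R}: total = 2022
Best pair: {Q, R} with total 1541.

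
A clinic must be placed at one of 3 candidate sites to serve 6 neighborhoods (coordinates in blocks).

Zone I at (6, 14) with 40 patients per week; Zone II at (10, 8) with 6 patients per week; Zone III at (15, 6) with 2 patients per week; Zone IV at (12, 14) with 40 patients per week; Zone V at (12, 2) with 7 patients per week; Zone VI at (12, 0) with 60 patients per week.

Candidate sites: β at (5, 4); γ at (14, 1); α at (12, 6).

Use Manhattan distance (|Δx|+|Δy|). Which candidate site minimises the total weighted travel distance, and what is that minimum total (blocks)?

α, total 1298 blocks

Total weighted distance at each candidate:
  β (5, 4): total = 1921
  γ (14, 1): total = 1719
  α (12, 6): total = 1298
Minimum is at α with total 1298 blocks.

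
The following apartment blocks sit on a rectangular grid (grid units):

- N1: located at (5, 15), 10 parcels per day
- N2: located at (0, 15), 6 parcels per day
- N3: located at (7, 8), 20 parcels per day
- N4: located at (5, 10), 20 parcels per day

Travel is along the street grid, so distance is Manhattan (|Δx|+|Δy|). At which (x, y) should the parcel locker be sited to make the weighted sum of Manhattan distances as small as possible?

(5, 10)

Manhattan distance separates: Σwᵢ(|x−xᵢ|+|y−yᵢ|) = Σwᵢ|x−xᵢ| + Σwᵢ|y−yᵢ|, so x and y are optimised independently as 1-D weighted medians.
Total weight W = 56; half = 28.
x-coordinate, sorted with cumulative weight:
  x=0 (N2, w=6) cum 6
  x=5 (N1, w=10) cum 16
  x=5 (N4, w=20) cum 36  ← median
  x=7 (N3, w=20) cum 56
⇒ x* = 5
y-coordinate, sorted with cumulative weight:
  y=8 (N3, w=20) cum 20
  y=10 (N4, w=20) cum 40  ← median
  y=15 (N1, w=10) cum 50
  y=15 (N2, w=6) cum 56
⇒ y* = 10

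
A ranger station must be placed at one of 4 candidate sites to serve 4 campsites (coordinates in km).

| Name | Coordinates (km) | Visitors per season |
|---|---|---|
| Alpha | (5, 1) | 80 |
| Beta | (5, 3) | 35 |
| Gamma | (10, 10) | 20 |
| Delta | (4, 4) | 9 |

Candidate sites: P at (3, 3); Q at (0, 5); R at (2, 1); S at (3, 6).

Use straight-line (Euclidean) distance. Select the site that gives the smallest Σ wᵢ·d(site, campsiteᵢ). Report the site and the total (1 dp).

P, total 507.0 km

Total weighted distance at each candidate:
  P (3, 3): total = 507.0
  Q (0, 5): total = 961.4
  R (2, 1): total = 639.5
  S (3, 6): total = 738.4
Minimum is at P with total 507.0 km.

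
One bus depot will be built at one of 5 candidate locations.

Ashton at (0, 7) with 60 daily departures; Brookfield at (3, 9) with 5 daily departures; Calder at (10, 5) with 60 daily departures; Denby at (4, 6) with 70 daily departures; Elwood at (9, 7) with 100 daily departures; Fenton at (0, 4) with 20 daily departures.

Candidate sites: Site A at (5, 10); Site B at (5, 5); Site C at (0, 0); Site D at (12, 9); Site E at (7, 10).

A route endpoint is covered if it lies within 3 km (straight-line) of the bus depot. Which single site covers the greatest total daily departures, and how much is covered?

Site B, covering 70

Coverage radius r = 3 km; a point is covered iff (Δx)²+(Δy)² ≤ 3² = 9.
  Site A (5, 10): covers {Brookfield} → 5
  Site B (5, 5): covers {Denby} → 70
  Site C (0, 0): covers {none} → 0
  Site D (12, 9): covers {none} → 0
  Site E (7, 10): covers {none} → 0
Maximum coverage at Site B: 70 daily departures.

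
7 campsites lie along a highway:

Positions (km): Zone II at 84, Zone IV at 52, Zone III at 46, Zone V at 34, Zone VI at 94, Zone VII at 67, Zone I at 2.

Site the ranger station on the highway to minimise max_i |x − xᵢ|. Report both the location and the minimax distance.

location 48, max distance 46

The 1-center on a line is the midpoint of the two extreme points: leftmost at 2, rightmost at 94.
Optimal location = (2 + 94)/2 = 48; maximum distance = (94 − 2)/2 = 46.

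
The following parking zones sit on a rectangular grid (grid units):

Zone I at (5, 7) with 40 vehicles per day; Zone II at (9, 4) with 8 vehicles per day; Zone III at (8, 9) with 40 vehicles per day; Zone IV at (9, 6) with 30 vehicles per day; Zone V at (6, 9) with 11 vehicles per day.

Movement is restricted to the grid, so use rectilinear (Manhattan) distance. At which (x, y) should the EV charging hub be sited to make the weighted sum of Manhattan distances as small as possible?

Manhattan distance separates: Σwᵢ(|x−xᵢ|+|y−yᵢ|) = Σwᵢ|x−xᵢ| + Σwᵢ|y−yᵢ|, so x and y are optimised independently as 1-D weighted medians.
Total weight W = 129; half = 64.5.
x-coordinate, sorted with cumulative weight:
  x=5 (Zone I, w=40) cum 40
  x=6 (Zone V, w=11) cum 51
  x=8 (Zone III, w=40) cum 91  ← median
  x=9 (Zone II, w=8) cum 99
  x=9 (Zone IV, w=30) cum 129
⇒ x* = 8
y-coordinate, sorted with cumulative weight:
  y=4 (Zone II, w=8) cum 8
  y=6 (Zone IV, w=30) cum 38
  y=7 (Zone I, w=40) cum 78  ← median
  y=9 (Zone III, w=40) cum 118
  y=9 (Zone V, w=11) cum 129
⇒ y* = 7

(8, 7)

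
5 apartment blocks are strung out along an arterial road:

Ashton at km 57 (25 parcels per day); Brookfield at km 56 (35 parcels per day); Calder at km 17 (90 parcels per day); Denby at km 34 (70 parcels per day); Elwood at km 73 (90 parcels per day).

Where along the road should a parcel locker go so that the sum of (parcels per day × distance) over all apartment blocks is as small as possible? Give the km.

For a sum of weighted absolute distances on a line, the optimum is the weighted median (not the mean). Total weight W = 310; half-weight = 155.
Sort by position and accumulate weight:
  km 17 (Calder, w=90) → cum 90
  km 34 (Denby, w=70) → cum 160  ≥ 155 → median here
  km 56 (Brookfield, w=35) → cum 195
  km 57 (Ashton, w=25) → cum 220
  km 73 (Elwood, w=90) → cum 310
Optimal location: km 34.

x = 34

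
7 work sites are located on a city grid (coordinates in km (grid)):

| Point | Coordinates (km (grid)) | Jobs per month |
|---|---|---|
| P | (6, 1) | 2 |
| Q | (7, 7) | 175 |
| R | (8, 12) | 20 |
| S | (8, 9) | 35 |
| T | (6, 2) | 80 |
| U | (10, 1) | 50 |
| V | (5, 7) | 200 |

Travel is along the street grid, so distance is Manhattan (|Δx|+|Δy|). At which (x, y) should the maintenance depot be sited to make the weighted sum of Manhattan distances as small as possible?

(6, 7)

Manhattan distance separates: Σwᵢ(|x−xᵢ|+|y−yᵢ|) = Σwᵢ|x−xᵢ| + Σwᵢ|y−yᵢ|, so x and y are optimised independently as 1-D weighted medians.
Total weight W = 562; half = 281.
x-coordinate, sorted with cumulative weight:
  x=5 (V, w=200) cum 200
  x=6 (P, w=2) cum 202
  x=6 (T, w=80) cum 282  ← median
  x=7 (Q, w=175) cum 457
  x=8 (R, w=20) cum 477
  x=8 (S, w=35) cum 512
  x=10 (U, w=50) cum 562
⇒ x* = 6
y-coordinate, sorted with cumulative weight:
  y=1 (P, w=2) cum 2
  y=1 (U, w=50) cum 52
  y=2 (T, w=80) cum 132
  y=7 (Q, w=175) cum 307  ← median
  y=7 (V, w=200) cum 507
  y=9 (S, w=35) cum 542
  y=12 (R, w=20) cum 562
⇒ y* = 7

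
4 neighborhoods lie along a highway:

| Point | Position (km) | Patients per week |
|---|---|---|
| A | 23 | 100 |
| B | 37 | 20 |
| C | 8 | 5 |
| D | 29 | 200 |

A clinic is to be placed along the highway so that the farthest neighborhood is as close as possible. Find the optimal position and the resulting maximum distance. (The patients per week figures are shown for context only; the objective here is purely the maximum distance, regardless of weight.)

location 22.5, max distance 14.5

The 1-center on a line is the midpoint of the two extreme points: leftmost at 8, rightmost at 37.
Optimal location = (8 + 37)/2 = 22.5; maximum distance = (37 − 8)/2 = 14.5.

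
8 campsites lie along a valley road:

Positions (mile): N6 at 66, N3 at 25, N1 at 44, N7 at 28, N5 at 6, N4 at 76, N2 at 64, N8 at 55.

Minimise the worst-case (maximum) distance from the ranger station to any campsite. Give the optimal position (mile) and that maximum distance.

The 1-center on a line is the midpoint of the two extreme points: leftmost at 6, rightmost at 76.
Optimal location = (6 + 76)/2 = 41; maximum distance = (76 − 6)/2 = 35.

location 41, max distance 35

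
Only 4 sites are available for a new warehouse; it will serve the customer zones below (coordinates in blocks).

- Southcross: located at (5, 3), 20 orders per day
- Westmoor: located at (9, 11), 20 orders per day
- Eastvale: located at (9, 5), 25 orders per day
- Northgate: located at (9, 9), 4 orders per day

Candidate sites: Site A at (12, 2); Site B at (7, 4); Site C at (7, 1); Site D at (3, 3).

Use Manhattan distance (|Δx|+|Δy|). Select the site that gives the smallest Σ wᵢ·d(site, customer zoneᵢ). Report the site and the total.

Total weighted distance at each candidate:
  Site A (12, 2): total = 590
  Site B (7, 4): total = 343
  Site C (7, 1): total = 510
  Site D (3, 3): total = 568
Minimum is at Site B with total 343 blocks.

Site B, total 343 blocks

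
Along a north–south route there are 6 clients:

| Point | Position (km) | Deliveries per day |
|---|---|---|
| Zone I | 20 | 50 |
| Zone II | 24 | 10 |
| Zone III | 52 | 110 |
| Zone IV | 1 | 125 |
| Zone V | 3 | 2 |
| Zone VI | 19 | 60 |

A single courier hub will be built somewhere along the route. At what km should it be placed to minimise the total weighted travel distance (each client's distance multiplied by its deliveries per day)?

For a sum of weighted absolute distances on a line, the optimum is the weighted median (not the mean). Total weight W = 357; half-weight = 178.5.
Sort by position and accumulate weight:
  km 1 (Zone IV, w=125) → cum 125
  km 3 (Zone V, w=2) → cum 127
  km 19 (Zone VI, w=60) → cum 187  ≥ 178.5 → median here
  km 20 (Zone I, w=50) → cum 237
  km 24 (Zone II, w=10) → cum 247
  km 52 (Zone III, w=110) → cum 357
Optimal location: km 19.

x = 19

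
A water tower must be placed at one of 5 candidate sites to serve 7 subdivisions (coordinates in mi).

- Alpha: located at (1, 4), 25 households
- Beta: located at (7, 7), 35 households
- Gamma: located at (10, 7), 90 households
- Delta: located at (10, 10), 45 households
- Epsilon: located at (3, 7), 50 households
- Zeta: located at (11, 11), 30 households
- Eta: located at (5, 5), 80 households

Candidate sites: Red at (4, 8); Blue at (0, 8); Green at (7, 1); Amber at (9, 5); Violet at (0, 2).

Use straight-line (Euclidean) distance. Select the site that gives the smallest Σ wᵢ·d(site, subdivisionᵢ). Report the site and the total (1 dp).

Amber, total 1557.2 mi

Total weighted distance at each candidate:
  Red (4, 8): total = 1619.9
  Blue (0, 8): total = 2680.6
  Green (7, 1): total = 2449.8
  Amber (9, 5): total = 1557.2
  Violet (0, 2): total = 3123.9
Minimum is at Amber with total 1557.2 mi.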